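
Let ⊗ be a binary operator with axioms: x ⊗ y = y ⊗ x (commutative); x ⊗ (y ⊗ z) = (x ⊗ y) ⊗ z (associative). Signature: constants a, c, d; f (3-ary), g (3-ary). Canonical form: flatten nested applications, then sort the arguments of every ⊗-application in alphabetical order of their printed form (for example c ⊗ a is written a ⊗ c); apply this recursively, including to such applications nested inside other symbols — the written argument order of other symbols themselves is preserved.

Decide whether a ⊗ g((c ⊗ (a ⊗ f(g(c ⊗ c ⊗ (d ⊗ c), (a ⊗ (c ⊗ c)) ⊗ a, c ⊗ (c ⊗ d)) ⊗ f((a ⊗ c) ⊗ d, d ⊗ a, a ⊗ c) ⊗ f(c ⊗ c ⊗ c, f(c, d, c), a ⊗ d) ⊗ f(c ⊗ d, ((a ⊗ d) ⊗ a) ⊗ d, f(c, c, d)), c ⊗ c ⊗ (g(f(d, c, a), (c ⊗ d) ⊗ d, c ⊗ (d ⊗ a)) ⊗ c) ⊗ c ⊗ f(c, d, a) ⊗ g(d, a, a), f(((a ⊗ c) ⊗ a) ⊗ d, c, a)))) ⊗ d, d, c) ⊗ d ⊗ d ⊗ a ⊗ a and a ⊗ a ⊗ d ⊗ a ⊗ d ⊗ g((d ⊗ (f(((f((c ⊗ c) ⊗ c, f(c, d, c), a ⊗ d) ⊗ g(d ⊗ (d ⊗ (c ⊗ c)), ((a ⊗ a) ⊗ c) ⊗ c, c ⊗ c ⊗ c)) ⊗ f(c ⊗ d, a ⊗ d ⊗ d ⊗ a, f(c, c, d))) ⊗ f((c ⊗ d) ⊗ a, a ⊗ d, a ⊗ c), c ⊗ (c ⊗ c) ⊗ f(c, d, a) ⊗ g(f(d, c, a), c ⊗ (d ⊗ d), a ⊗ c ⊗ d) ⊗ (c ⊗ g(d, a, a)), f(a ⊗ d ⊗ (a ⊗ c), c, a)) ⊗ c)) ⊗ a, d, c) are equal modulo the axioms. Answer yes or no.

Left:  a ⊗ g((c ⊗ (a ⊗ f(g(c ⊗ c ⊗ (d ⊗ c), (a ⊗ (c ⊗ c)) ⊗ a, c ⊗ (c ⊗ d)) ⊗ f((a ⊗ c) ⊗ d, d ⊗ a, a ⊗ c) ⊗ f(c ⊗ c ⊗ c, f(c, d, c), a ⊗ d) ⊗ f(c ⊗ d, ((a ⊗ d) ⊗ a) ⊗ d, f(c, c, d)), c ⊗ c ⊗ (g(f(d, c, a), (c ⊗ d) ⊗ d, c ⊗ (d ⊗ a)) ⊗ c) ⊗ c ⊗ f(c, d, a) ⊗ g(d, a, a), f(((a ⊗ c) ⊗ a) ⊗ d, c, a)))) ⊗ d, d, c) ⊗ d ⊗ d ⊗ a ⊗ a
  Simplify inside:  g((c ⊗ (a ⊗ f(g(c ⊗ c ⊗ (d ⊗ c), (a ⊗ (c ⊗ c)) ⊗ a, c ⊗ (c ⊗ d)) ⊗ f((a ⊗ c) ⊗ d, d ⊗ a, a ⊗ c) ⊗ f(c ⊗ c ⊗ c, f(c, d, c), a ⊗ d) ⊗ f(c ⊗ d, ((a ⊗ d) ⊗ a) ⊗ d, f(c, c, d)), c ⊗ c ⊗ (g(f(d, c, a), (c ⊗ d) ⊗ d, c ⊗ (d ⊗ a)) ⊗ c) ⊗ c ⊗ f(c, d, a) ⊗ g(d, a, a), f(((a ⊗ c) ⊗ a) ⊗ d, c, a)))) ⊗ d, d, c)  →  g(a ⊗ c ⊗ d ⊗ f(f(a ⊗ c ⊗ d, a ⊗ d, a ⊗ c) ⊗ f(c ⊗ c ⊗ c, f(c, d, c), a ⊗ d) ⊗ f(c ⊗ d, a ⊗ a ⊗ d ⊗ d, f(c, c, d)) ⊗ g(c ⊗ c ⊗ c ⊗ d, a ⊗ a ⊗ c ⊗ c, c ⊗ c ⊗ d), c ⊗ c ⊗ c ⊗ c ⊗ f(c, d, a) ⊗ g(d, a, a) ⊗ g(f(d, c, a), c ⊗ d ⊗ d, a ⊗ c ⊗ d), f(a ⊗ a ⊗ c ⊗ d, c, a)), d, c)
  Sort arguments:  a ⊗ a ⊗ a ⊗ d ⊗ d ⊗ g(a ⊗ c ⊗ d ⊗ f(f(a ⊗ c ⊗ d, a ⊗ d, a ⊗ c) ⊗ f(c ⊗ c ⊗ c, f(c, d, c), a ⊗ d) ⊗ f(c ⊗ d, a ⊗ a ⊗ d ⊗ d, f(c, c, d)) ⊗ g(c ⊗ c ⊗ c ⊗ d, a ⊗ a ⊗ c ⊗ c, c ⊗ c ⊗ d), c ⊗ c ⊗ c ⊗ c ⊗ f(c, d, a) ⊗ g(d, a, a) ⊗ g(f(d, c, a), c ⊗ d ⊗ d, a ⊗ c ⊗ d), f(a ⊗ a ⊗ c ⊗ d, c, a)), d, c)
Right:  a ⊗ a ⊗ d ⊗ a ⊗ d ⊗ g((d ⊗ (f(((f((c ⊗ c) ⊗ c, f(c, d, c), a ⊗ d) ⊗ g(d ⊗ (d ⊗ (c ⊗ c)), ((a ⊗ a) ⊗ c) ⊗ c, c ⊗ c ⊗ c)) ⊗ f(c ⊗ d, a ⊗ d ⊗ d ⊗ a, f(c, c, d))) ⊗ f((c ⊗ d) ⊗ a, a ⊗ d, a ⊗ c), c ⊗ (c ⊗ c) ⊗ f(c, d, a) ⊗ g(f(d, c, a), c ⊗ (d ⊗ d), a ⊗ c ⊗ d) ⊗ (c ⊗ g(d, a, a)), f(a ⊗ d ⊗ (a ⊗ c), c, a)) ⊗ c)) ⊗ a, d, c)
  Simplify inside:  g((d ⊗ (f(((f((c ⊗ c) ⊗ c, f(c, d, c), a ⊗ d) ⊗ g(d ⊗ (d ⊗ (c ⊗ c)), ((a ⊗ a) ⊗ c) ⊗ c, c ⊗ c ⊗ c)) ⊗ f(c ⊗ d, a ⊗ d ⊗ d ⊗ a, f(c, c, d))) ⊗ f((c ⊗ d) ⊗ a, a ⊗ d, a ⊗ c), c ⊗ (c ⊗ c) ⊗ f(c, d, a) ⊗ g(f(d, c, a), c ⊗ (d ⊗ d), a ⊗ c ⊗ d) ⊗ (c ⊗ g(d, a, a)), f(a ⊗ d ⊗ (a ⊗ c), c, a)) ⊗ c)) ⊗ a, d, c)  →  g(a ⊗ c ⊗ d ⊗ f(f(a ⊗ c ⊗ d, a ⊗ d, a ⊗ c) ⊗ f(c ⊗ c ⊗ c, f(c, d, c), a ⊗ d) ⊗ f(c ⊗ d, a ⊗ a ⊗ d ⊗ d, f(c, c, d)) ⊗ g(c ⊗ c ⊗ d ⊗ d, a ⊗ a ⊗ c ⊗ c, c ⊗ c ⊗ c), c ⊗ c ⊗ c ⊗ c ⊗ f(c, d, a) ⊗ g(d, a, a) ⊗ g(f(d, c, a), c ⊗ d ⊗ d, a ⊗ c ⊗ d), f(a ⊗ a ⊗ c ⊗ d, c, a)), d, c)
  Order the arguments:  a ⊗ a ⊗ a ⊗ d ⊗ d ⊗ g(a ⊗ c ⊗ d ⊗ f(f(a ⊗ c ⊗ d, a ⊗ d, a ⊗ c) ⊗ f(c ⊗ c ⊗ c, f(c, d, c), a ⊗ d) ⊗ f(c ⊗ d, a ⊗ a ⊗ d ⊗ d, f(c, c, d)) ⊗ g(c ⊗ c ⊗ d ⊗ d, a ⊗ a ⊗ c ⊗ c, c ⊗ c ⊗ c), c ⊗ c ⊗ c ⊗ c ⊗ f(c, d, a) ⊗ g(d, a, a) ⊗ g(f(d, c, a), c ⊗ d ⊗ d, a ⊗ c ⊗ d), f(a ⊗ a ⊗ c ⊗ d, c, a)), d, c)

Answer: no — a ⊗ a ⊗ a ⊗ d ⊗ d ⊗ g(a ⊗ c ⊗ d ⊗ f(f(a ⊗ c ⊗ d, a ⊗ d, a ⊗ c) ⊗ f(c ⊗ c ⊗ c, f(c, d, c), a ⊗ d) ⊗ f(c ⊗ d, a ⊗ a ⊗ d ⊗ d, f(c, c, d)) ⊗ g(c ⊗ c ⊗ c ⊗ d, a ⊗ a ⊗ c ⊗ c, c ⊗ c ⊗ d), c ⊗ c ⊗ c ⊗ c ⊗ f(c, d, a) ⊗ g(d, a, a) ⊗ g(f(d, c, a), c ⊗ d ⊗ d, a ⊗ c ⊗ d), f(a ⊗ a ⊗ c ⊗ d, c, a)), d, c) vs a ⊗ a ⊗ a ⊗ d ⊗ d ⊗ g(a ⊗ c ⊗ d ⊗ f(f(a ⊗ c ⊗ d, a ⊗ d, a ⊗ c) ⊗ f(c ⊗ c ⊗ c, f(c, d, c), a ⊗ d) ⊗ f(c ⊗ d, a ⊗ a ⊗ d ⊗ d, f(c, c, d)) ⊗ g(c ⊗ c ⊗ d ⊗ d, a ⊗ a ⊗ c ⊗ c, c ⊗ c ⊗ c), c ⊗ c ⊗ c ⊗ c ⊗ f(c, d, a) ⊗ g(d, a, a) ⊗ g(f(d, c, a), c ⊗ d ⊗ d, a ⊗ c ⊗ d), f(a ⊗ a ⊗ c ⊗ d, c, a)), d, c)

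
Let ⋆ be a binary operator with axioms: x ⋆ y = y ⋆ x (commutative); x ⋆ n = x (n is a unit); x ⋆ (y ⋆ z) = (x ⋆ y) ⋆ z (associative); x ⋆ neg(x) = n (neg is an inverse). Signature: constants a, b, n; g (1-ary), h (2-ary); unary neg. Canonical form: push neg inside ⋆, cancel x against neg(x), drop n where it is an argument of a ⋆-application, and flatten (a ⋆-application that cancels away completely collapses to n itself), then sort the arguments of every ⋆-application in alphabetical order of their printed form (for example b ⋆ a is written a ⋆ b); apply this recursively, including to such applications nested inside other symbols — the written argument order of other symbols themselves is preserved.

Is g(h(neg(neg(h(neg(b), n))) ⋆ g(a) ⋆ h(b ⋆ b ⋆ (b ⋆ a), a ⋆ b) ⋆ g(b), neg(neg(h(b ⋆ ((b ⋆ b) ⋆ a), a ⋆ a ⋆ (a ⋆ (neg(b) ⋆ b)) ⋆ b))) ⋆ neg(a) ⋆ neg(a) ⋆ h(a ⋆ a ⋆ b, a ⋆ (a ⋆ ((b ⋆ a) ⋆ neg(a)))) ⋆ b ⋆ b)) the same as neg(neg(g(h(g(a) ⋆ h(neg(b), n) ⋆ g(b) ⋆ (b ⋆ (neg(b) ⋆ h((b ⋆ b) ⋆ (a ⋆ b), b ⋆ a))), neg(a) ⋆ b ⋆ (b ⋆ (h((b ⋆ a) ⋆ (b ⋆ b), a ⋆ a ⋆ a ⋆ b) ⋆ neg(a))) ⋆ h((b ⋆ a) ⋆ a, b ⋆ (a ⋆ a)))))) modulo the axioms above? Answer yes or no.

Left:  g(h(neg(neg(h(neg(b), n))) ⋆ g(a) ⋆ h(b ⋆ b ⋆ (b ⋆ a), a ⋆ b) ⋆ g(b), neg(neg(h(b ⋆ ((b ⋆ b) ⋆ a), a ⋆ a ⋆ (a ⋆ (neg(b) ⋆ b)) ⋆ b))) ⋆ neg(a) ⋆ neg(a) ⋆ h(a ⋆ a ⋆ b, a ⋆ (a ⋆ ((b ⋆ a) ⋆ neg(a)))) ⋆ b ⋆ b))
  Focus inside:  neg(neg(h(b ⋆ ((b ⋆ b) ⋆ a), a ⋆ a ⋆ (a ⋆ (neg(b) ⋆ b)) ⋆ b))) ⋆ neg(a) ⋆ neg(a) ⋆ h(a ⋆ a ⋆ b, a ⋆ (a ⋆ ((b ⋆ a) ⋆ neg(a)))) ⋆ b ⋆ b
  Push neg inside:  distribute neg over ⋆ and collapse double neg
  Collect:  h(a ⋆ b ⋆ b ⋆ b, a ⋆ a ⋆ a ⋆ b) ⋆ neg(a) ⋆ neg(a) ⋆ h(a ⋆ a ⋆ b, a ⋆ a ⋆ b) ⋆ b ⋆ b
  Order the arguments:  b ⋆ b ⋆ h(a ⋆ a ⋆ b, a ⋆ a ⋆ b) ⋆ h(a ⋆ b ⋆ b ⋆ b, a ⋆ a ⋆ a ⋆ b) ⋆ neg(a) ⋆ neg(a)
  Rebuild:  g(h(g(a) ⋆ g(b) ⋆ h(a ⋆ b ⋆ b ⋆ b, a ⋆ b) ⋆ h(neg(b), n), b ⋆ b ⋆ h(a ⋆ a ⋆ b, a ⋆ a ⋆ b) ⋆ h(a ⋆ b ⋆ b ⋆ b, a ⋆ a ⋆ a ⋆ b) ⋆ neg(a) ⋆ neg(a)))
Right:  neg(neg(g(h(g(a) ⋆ h(neg(b), n) ⋆ g(b) ⋆ (b ⋆ (neg(b) ⋆ h((b ⋆ b) ⋆ (a ⋆ b), b ⋆ a))), neg(a) ⋆ b ⋆ (b ⋆ (h((b ⋆ a) ⋆ (b ⋆ b), a ⋆ a ⋆ a ⋆ b) ⋆ neg(a))) ⋆ h((b ⋆ a) ⋆ a, b ⋆ (a ⋆ a))))))
  Push neg inside:  distribute neg over ⋆ and collapse double neg
  Combine occurrences:  g(h(g(a) ⋆ g(b) ⋆ h(a ⋆ b ⋆ b ⋆ b, a ⋆ b) ⋆ h(neg(b), n), b ⋆ b ⋆ h(a ⋆ a ⋆ b, a ⋆ a ⋆ b) ⋆ h(a ⋆ b ⋆ b ⋆ b, a ⋆ a ⋆ a ⋆ b) ⋆ neg(a) ⋆ neg(a)))

Answer: yes — both canonical forms are g(h(g(a) ⋆ g(b) ⋆ h(a ⋆ b ⋆ b ⋆ b, a ⋆ b) ⋆ h(neg(b), n), b ⋆ b ⋆ h(a ⋆ a ⋆ b, a ⋆ a ⋆ b) ⋆ h(a ⋆ b ⋆ b ⋆ b, a ⋆ a ⋆ a ⋆ b) ⋆ neg(a) ⋆ neg(a)))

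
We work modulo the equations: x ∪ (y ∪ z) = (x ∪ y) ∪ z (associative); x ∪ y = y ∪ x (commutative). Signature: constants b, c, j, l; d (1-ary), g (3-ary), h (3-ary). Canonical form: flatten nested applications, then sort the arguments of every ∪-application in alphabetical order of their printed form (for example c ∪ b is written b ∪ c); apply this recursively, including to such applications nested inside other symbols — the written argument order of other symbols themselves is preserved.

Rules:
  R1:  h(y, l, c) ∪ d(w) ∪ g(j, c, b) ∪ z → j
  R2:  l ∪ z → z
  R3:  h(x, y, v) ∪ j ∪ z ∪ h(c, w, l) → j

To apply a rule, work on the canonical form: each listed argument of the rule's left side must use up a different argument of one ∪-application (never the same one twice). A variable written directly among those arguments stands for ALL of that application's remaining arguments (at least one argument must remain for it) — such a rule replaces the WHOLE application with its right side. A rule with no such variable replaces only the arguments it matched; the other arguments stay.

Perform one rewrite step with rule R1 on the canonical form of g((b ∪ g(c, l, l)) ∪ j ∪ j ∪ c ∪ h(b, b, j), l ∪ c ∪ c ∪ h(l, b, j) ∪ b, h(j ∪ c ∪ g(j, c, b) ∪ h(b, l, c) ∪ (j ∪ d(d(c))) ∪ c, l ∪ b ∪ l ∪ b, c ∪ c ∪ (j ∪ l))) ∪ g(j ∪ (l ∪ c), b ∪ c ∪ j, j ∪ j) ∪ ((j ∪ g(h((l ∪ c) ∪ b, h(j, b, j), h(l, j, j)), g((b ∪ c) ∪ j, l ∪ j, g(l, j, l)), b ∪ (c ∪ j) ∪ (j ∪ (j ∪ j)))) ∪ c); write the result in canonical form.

Canonical form:  c ∪ g(b ∪ c ∪ g(c, l, l) ∪ h(b, b, j) ∪ j ∪ j, b ∪ c ∪ c ∪ h(l, b, j) ∪ l, h(c ∪ c ∪ d(d(c)) ∪ g(j, c, b) ∪ h(b, l, c) ∪ j ∪ j, b ∪ b ∪ l ∪ l, c ∪ c ∪ j ∪ l)) ∪ g(c ∪ j ∪ l, b ∪ c ∪ j, j ∪ j) ∪ g(h(b ∪ c ∪ l, h(j, b, j), h(l, j, j)), g(b ∪ c ∪ j, j ∪ l, g(l, j, l)), b ∪ c ∪ j ∪ j ∪ j ∪ j) ∪ j
Match R1:  consume d(d(c)), g(j, c, b), h(b, l, c);  w := d(c), y := b, z := c ∪ c ∪ j ∪ j
The extension variable absorbs all remaining arguments, so the whole application is rewritten.
New term:  c ∪ g(b ∪ c ∪ g(c, l, l) ∪ h(b, b, j) ∪ j ∪ j, b ∪ c ∪ c ∪ h(l, b, j) ∪ l, h(j, b ∪ b ∪ l ∪ l, c ∪ c ∪ j ∪ l)) ∪ g(c ∪ j ∪ l, b ∪ c ∪ j, j ∪ j) ∪ g(h(b ∪ c ∪ l, h(j, b, j), h(l, j, j)), g(b ∪ c ∪ j, j ∪ l, g(l, j, l)), b ∪ c ∪ j ∪ j ∪ j ∪ j) ∪ j

Answer: c ∪ g(b ∪ c ∪ g(c, l, l) ∪ h(b, b, j) ∪ j ∪ j, b ∪ c ∪ c ∪ h(l, b, j) ∪ l, h(j, b ∪ b ∪ l ∪ l, c ∪ c ∪ j ∪ l)) ∪ g(c ∪ j ∪ l, b ∪ c ∪ j, j ∪ j) ∪ g(h(b ∪ c ∪ l, h(j, b, j), h(l, j, j)), g(b ∪ c ∪ j, j ∪ l, g(l, j, l)), b ∪ c ∪ j ∪ j ∪ j ∪ j) ∪ j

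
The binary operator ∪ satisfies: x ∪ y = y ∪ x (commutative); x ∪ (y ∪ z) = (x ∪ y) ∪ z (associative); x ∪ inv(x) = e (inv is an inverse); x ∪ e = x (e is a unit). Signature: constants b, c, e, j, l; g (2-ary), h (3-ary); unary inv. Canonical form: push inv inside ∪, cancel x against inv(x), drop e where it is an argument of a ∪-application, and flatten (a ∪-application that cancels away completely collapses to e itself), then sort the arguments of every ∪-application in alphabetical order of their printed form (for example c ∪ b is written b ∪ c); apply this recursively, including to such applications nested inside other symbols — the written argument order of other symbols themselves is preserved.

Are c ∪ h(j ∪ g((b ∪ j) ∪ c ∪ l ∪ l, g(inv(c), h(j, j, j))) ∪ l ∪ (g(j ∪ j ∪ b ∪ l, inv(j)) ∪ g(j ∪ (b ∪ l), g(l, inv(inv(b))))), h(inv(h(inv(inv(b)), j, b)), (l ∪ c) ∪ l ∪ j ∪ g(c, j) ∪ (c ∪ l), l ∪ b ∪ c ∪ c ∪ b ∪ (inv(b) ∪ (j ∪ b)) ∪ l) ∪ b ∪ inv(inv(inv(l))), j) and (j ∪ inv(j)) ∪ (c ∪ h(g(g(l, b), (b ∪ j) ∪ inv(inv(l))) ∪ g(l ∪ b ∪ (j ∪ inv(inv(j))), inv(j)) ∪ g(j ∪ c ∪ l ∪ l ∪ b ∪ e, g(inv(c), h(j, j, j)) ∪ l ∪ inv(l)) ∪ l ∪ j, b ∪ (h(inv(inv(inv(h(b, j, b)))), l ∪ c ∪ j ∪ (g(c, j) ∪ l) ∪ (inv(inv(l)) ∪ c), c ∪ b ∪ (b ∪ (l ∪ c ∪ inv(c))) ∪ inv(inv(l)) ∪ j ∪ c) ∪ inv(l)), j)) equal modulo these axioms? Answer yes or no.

Left:  c ∪ h(j ∪ g((b ∪ j) ∪ c ∪ l ∪ l, g(inv(c), h(j, j, j))) ∪ l ∪ (g(j ∪ j ∪ b ∪ l, inv(j)) ∪ g(j ∪ (b ∪ l), g(l, inv(inv(b))))), h(inv(h(inv(inv(b)), j, b)), (l ∪ c) ∪ l ∪ j ∪ g(c, j) ∪ (c ∪ l), l ∪ b ∪ c ∪ c ∪ b ∪ (inv(b) ∪ (j ∪ b)) ∪ l) ∪ b ∪ inv(inv(inv(l))), j)
  Push inv inside:  distribute inv over ∪ and collapse double inv
  Collect terms:  c ∪ h(g(b ∪ c ∪ j ∪ l ∪ l, g(inv(c), h(j, j, j))) ∪ g(b ∪ j ∪ j ∪ l, inv(j)) ∪ g(b ∪ j ∪ l, g(l, b)) ∪ j ∪ l, b ∪ h(inv(h(b, j, b)), c ∪ c ∪ g(c, j) ∪ j ∪ l ∪ l ∪ l, b ∪ b ∪ c ∪ c ∪ j ∪ l ∪ l) ∪ inv(l), j)
Right:  (j ∪ inv(j)) ∪ (c ∪ h(g(g(l, b), (b ∪ j) ∪ inv(inv(l))) ∪ g(l ∪ b ∪ (j ∪ inv(inv(j))), inv(j)) ∪ g(j ∪ c ∪ l ∪ l ∪ b ∪ e, g(inv(c), h(j, j, j)) ∪ l ∪ inv(l)) ∪ l ∪ j, b ∪ (h(inv(inv(inv(h(b, j, b)))), l ∪ c ∪ j ∪ (g(c, j) ∪ l) ∪ (inv(inv(l)) ∪ c), c ∪ b ∪ (b ∪ (l ∪ c ∪ inv(c))) ∪ inv(inv(l)) ∪ j ∪ c) ∪ inv(l)), j))
  Push inv inside:  distribute inv over ∪ and collapse double inv
  Inverses cancel:  j cancels
  Collect:  c ∪ h(g(b ∪ c ∪ j ∪ l ∪ l, g(inv(c), h(j, j, j))) ∪ g(b ∪ j ∪ j ∪ l, inv(j)) ∪ g(g(l, b), b ∪ j ∪ l) ∪ j ∪ l, b ∪ h(inv(h(b, j, b)), c ∪ c ∪ g(c, j) ∪ j ∪ l ∪ l ∪ l, b ∪ b ∪ c ∪ c ∪ j ∪ l ∪ l) ∪ inv(l), j)

Answer: no — c ∪ h(g(b ∪ c ∪ j ∪ l ∪ l, g(inv(c), h(j, j, j))) ∪ g(b ∪ j ∪ j ∪ l, inv(j)) ∪ g(b ∪ j ∪ l, g(l, b)) ∪ j ∪ l, b ∪ h(inv(h(b, j, b)), c ∪ c ∪ g(c, j) ∪ j ∪ l ∪ l ∪ l, b ∪ b ∪ c ∪ c ∪ j ∪ l ∪ l) ∪ inv(l), j) vs c ∪ h(g(b ∪ c ∪ j ∪ l ∪ l, g(inv(c), h(j, j, j))) ∪ g(b ∪ j ∪ j ∪ l, inv(j)) ∪ g(g(l, b), b ∪ j ∪ l) ∪ j ∪ l, b ∪ h(inv(h(b, j, b)), c ∪ c ∪ g(c, j) ∪ j ∪ l ∪ l ∪ l, b ∪ b ∪ c ∪ c ∪ j ∪ l ∪ l) ∪ inv(l), j)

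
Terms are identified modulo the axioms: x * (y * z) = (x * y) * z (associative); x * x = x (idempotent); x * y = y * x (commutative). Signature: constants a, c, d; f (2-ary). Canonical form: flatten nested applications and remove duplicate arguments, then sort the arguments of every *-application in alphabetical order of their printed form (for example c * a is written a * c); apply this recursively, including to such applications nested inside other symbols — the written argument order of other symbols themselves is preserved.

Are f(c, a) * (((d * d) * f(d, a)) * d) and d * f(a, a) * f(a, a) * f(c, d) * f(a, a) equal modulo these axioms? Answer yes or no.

Left:  f(c, a) * (((d * d) * f(d, a)) * d)
  Merge nested applications:  f(c, a) * d * d * f(d, a) * d
  Idempotence:  drop duplicate d, d
  Order the arguments:  d * f(c, a) * f(d, a)
Right:  d * f(a, a) * f(a, a) * f(c, d) * f(a, a)
  Idempotence:  drop duplicate f(a, a), f(a, a)
  Sort:  d * f(a, a) * f(c, d)

Answer: no — d * f(c, a) * f(d, a) vs d * f(a, a) * f(c, d)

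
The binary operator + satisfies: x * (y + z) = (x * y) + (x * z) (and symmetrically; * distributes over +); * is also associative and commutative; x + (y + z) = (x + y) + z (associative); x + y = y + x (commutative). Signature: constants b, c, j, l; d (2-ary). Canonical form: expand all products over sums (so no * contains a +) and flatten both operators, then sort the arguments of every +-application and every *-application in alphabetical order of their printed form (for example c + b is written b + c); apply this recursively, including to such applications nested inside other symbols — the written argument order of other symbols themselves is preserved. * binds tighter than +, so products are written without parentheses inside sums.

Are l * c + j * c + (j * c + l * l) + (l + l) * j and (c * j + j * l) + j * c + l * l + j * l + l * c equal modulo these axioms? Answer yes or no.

Answer: yes — both canonical forms are c * j + c * j + c * l + j * l + j * l + l * l

Derivation:
Left:  l * c + j * c + (j * c + l * l) + (l + l) * j
  Distribute:  c * l + c * j + c * j + l * l + j * l + j * l
  Sort:  c * j + c * j + c * l + j * l + j * l + l * l
Right:  (c * j + j * l) + j * c + l * l + j * l + l * c
  Flatten:  c * j + j * l + c * j + l * l + j * l + c * l
  Sort arguments:  c * j + c * j + c * l + j * l + j * l + l * l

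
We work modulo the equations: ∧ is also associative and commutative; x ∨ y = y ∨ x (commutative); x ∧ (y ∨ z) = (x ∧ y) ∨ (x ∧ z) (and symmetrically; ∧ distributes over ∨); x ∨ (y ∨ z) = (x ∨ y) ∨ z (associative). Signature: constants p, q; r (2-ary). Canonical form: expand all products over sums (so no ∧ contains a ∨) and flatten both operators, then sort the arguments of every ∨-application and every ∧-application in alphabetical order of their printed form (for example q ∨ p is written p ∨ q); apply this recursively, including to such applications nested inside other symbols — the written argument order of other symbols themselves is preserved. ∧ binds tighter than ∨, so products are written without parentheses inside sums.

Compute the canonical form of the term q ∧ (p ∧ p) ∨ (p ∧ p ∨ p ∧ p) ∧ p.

Answer: p ∧ p ∧ p ∨ p ∧ p ∧ p ∨ p ∧ p ∧ q

Derivation:
Expand:  p ∧ p ∧ q ∨ p ∧ p ∧ p ∨ p ∧ p ∧ p
Order the arguments:  p ∧ p ∧ p ∨ p ∧ p ∧ p ∨ p ∧ p ∧ q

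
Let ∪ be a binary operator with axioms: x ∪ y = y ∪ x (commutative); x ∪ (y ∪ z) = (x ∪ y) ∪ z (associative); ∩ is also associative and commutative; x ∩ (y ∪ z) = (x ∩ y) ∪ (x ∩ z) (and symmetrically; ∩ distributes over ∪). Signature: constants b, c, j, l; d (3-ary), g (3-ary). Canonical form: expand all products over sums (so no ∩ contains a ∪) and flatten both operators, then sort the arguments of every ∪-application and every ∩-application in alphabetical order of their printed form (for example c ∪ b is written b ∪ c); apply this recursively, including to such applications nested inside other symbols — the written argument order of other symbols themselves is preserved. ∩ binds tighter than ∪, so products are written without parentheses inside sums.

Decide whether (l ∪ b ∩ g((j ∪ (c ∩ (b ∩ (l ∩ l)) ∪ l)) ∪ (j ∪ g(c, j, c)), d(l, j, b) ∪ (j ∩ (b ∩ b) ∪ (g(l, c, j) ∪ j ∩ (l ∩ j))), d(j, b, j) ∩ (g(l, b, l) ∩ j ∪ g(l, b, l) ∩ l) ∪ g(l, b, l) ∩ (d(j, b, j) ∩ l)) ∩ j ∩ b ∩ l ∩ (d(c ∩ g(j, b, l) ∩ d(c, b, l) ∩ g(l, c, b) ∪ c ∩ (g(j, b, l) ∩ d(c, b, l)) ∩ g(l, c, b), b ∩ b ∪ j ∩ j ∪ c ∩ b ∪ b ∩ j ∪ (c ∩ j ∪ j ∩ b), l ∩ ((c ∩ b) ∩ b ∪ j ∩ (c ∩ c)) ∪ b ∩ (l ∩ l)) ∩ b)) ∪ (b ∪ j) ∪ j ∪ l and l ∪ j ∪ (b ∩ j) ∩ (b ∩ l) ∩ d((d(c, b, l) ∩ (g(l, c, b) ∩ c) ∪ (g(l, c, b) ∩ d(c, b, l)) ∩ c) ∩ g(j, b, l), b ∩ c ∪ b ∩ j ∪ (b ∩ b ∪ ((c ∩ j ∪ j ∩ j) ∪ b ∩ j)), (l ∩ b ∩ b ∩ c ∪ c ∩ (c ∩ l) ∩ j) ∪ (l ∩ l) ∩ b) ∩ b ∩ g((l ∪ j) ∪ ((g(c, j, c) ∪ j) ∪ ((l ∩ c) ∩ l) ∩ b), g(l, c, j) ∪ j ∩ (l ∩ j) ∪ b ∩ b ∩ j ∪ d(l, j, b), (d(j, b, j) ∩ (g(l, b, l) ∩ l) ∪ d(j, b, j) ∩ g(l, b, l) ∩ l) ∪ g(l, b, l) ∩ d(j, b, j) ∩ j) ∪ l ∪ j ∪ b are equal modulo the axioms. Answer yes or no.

Answer: yes — both canonical forms are b ∪ b ∩ b ∩ b ∩ d(c ∩ d(c, b, l) ∩ g(j, b, l) ∩ g(l, c, b) ∪ c ∩ d(c, b, l) ∩ g(j, b, l) ∩ g(l, c, b), b ∩ b ∪ b ∩ c ∪ b ∩ j ∪ b ∩ j ∪ c ∩ j ∪ j ∩ j, b ∩ b ∩ c ∩ l ∪ b ∩ l ∩ l ∪ c ∩ c ∩ j ∩ l) ∩ g(b ∩ c ∩ l ∩ l ∪ g(c, j, c) ∪ j ∪ j ∪ l, b ∩ b ∩ j ∪ d(l, j, b) ∪ g(l, c, j) ∪ j ∩ j ∩ l, d(j, b, j) ∩ g(l, b, l) ∩ j ∪ d(j, b, j) ∩ g(l, b, l) ∩ l ∪ d(j, b, j) ∩ g(l, b, l) ∩ l) ∩ j ∩ l ∪ j ∪ j ∪ l ∪ l

Derivation:
Left:  (l ∪ b ∩ g((j ∪ (c ∩ (b ∩ (l ∩ l)) ∪ l)) ∪ (j ∪ g(c, j, c)), d(l, j, b) ∪ (j ∩ (b ∩ b) ∪ (g(l, c, j) ∪ j ∩ (l ∩ j))), d(j, b, j) ∩ (g(l, b, l) ∩ j ∪ g(l, b, l) ∩ l) ∪ g(l, b, l) ∩ (d(j, b, j) ∩ l)) ∩ j ∩ b ∩ l ∩ (d(c ∩ g(j, b, l) ∩ d(c, b, l) ∩ g(l, c, b) ∪ c ∩ (g(j, b, l) ∩ d(c, b, l)) ∩ g(l, c, b), b ∩ b ∪ j ∩ j ∪ c ∩ b ∪ b ∩ j ∪ (c ∩ j ∪ j ∩ b), l ∩ ((c ∩ b) ∩ b ∪ j ∩ (c ∩ c)) ∪ b ∩ (l ∩ l)) ∩ b)) ∪ (b ∪ j) ∪ j ∪ l
  Distribute:  l ∪ b ∩ b ∩ b ∩ d(c ∩ d(c, b, l) ∩ g(j, b, l) ∩ g(l, c, b) ∪ c ∩ d(c, b, l) ∩ g(j, b, l) ∩ g(l, c, b), b ∩ b ∪ b ∩ c ∪ b ∩ j ∪ b ∩ j ∪ c ∩ j ∪ j ∩ j, b ∩ b ∩ c ∩ l ∪ b ∩ l ∩ l ∪ c ∩ c ∩ j ∩ l) ∩ g(b ∩ c ∩ l ∩ l ∪ g(c, j, c) ∪ j ∪ j ∪ l, b ∩ b ∩ j ∪ d(l, j, b) ∪ g(l, c, j) ∪ j ∩ j ∩ l, d(j, b, j) ∩ g(l, b, l) ∩ j ∪ d(j, b, j) ∩ g(l, b, l) ∩ l ∪ d(j, b, j) ∩ g(l, b, l) ∩ l) ∩ j ∩ l ∪ b ∪ j ∪ j ∪ l
  Sort arguments:  b ∪ b ∩ b ∩ b ∩ d(c ∩ d(c, b, l) ∩ g(j, b, l) ∩ g(l, c, b) ∪ c ∩ d(c, b, l) ∩ g(j, b, l) ∩ g(l, c, b), b ∩ b ∪ b ∩ c ∪ b ∩ j ∪ b ∩ j ∪ c ∩ j ∪ j ∩ j, b ∩ b ∩ c ∩ l ∪ b ∩ l ∩ l ∪ c ∩ c ∩ j ∩ l) ∩ g(b ∩ c ∩ l ∩ l ∪ g(c, j, c) ∪ j ∪ j ∪ l, b ∩ b ∩ j ∪ d(l, j, b) ∪ g(l, c, j) ∪ j ∩ j ∩ l, d(j, b, j) ∩ g(l, b, l) ∩ j ∪ d(j, b, j) ∩ g(l, b, l) ∩ l ∪ d(j, b, j) ∩ g(l, b, l) ∩ l) ∩ j ∩ l ∪ j ∪ j ∪ l ∪ l
Right:  l ∪ j ∪ (b ∩ j) ∩ (b ∩ l) ∩ d((d(c, b, l) ∩ (g(l, c, b) ∩ c) ∪ (g(l, c, b) ∩ d(c, b, l)) ∩ c) ∩ g(j, b, l), b ∩ c ∪ b ∩ j ∪ (b ∩ b ∪ ((c ∩ j ∪ j ∩ j) ∪ b ∩ j)), (l ∩ b ∩ b ∩ c ∪ c ∩ (c ∩ l) ∩ j) ∪ (l ∩ l) ∩ b) ∩ b ∩ g((l ∪ j) ∪ ((g(c, j, c) ∪ j) ∪ ((l ∩ c) ∩ l) ∩ b), g(l, c, j) ∪ j ∩ (l ∩ j) ∪ b ∩ b ∩ j ∪ d(l, j, b), (d(j, b, j) ∩ (g(l, b, l) ∩ l) ∪ d(j, b, j) ∩ g(l, b, l) ∩ l) ∪ g(l, b, l) ∩ d(j, b, j) ∩ j) ∪ l ∪ j ∪ b
  Expand products over sums:  l ∪ j ∪ b ∩ b ∩ b ∩ d(c ∩ d(c, b, l) ∩ g(j, b, l) ∩ g(l, c, b) ∪ c ∩ d(c, b, l) ∩ g(j, b, l) ∩ g(l, c, b), b ∩ b ∪ b ∩ c ∪ b ∩ j ∪ b ∩ j ∪ c ∩ j ∪ j ∩ j, b ∩ b ∩ c ∩ l ∪ b ∩ l ∩ l ∪ c ∩ c ∩ j ∩ l) ∩ g(b ∩ c ∩ l ∩ l ∪ g(c, j, c) ∪ j ∪ j ∪ l, b ∩ b ∩ j ∪ d(l, j, b) ∪ g(l, c, j) ∪ j ∩ j ∩ l, d(j, b, j) ∩ g(l, b, l) ∩ j ∪ d(j, b, j) ∩ g(l, b, l) ∩ l ∪ d(j, b, j) ∩ g(l, b, l) ∩ l) ∩ j ∩ l ∪ l ∪ j ∪ b
  Sort:  b ∪ b ∩ b ∩ b ∩ d(c ∩ d(c, b, l) ∩ g(j, b, l) ∩ g(l, c, b) ∪ c ∩ d(c, b, l) ∩ g(j, b, l) ∩ g(l, c, b), b ∩ b ∪ b ∩ c ∪ b ∩ j ∪ b ∩ j ∪ c ∩ j ∪ j ∩ j, b ∩ b ∩ c ∩ l ∪ b ∩ l ∩ l ∪ c ∩ c ∩ j ∩ l) ∩ g(b ∩ c ∩ l ∩ l ∪ g(c, j, c) ∪ j ∪ j ∪ l, b ∩ b ∩ j ∪ d(l, j, b) ∪ g(l, c, j) ∪ j ∩ j ∩ l, d(j, b, j) ∩ g(l, b, l) ∩ j ∪ d(j, b, j) ∩ g(l, b, l) ∩ l ∪ d(j, b, j) ∩ g(l, b, l) ∩ l) ∩ j ∩ l ∪ j ∪ j ∪ l ∪ l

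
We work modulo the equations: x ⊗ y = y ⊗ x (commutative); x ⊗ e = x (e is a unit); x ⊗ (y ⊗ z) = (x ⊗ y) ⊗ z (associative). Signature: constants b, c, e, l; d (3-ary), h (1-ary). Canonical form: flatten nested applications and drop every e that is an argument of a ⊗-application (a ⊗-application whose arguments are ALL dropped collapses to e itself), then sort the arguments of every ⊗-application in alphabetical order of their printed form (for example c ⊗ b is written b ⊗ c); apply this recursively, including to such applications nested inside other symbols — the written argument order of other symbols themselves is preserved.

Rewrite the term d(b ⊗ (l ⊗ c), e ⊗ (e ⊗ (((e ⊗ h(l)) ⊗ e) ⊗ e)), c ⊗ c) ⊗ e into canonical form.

Simplify inside:  d(b ⊗ (l ⊗ c), e ⊗ (e ⊗ (((e ⊗ h(l)) ⊗ e) ⊗ e)), c ⊗ c)  →  d(b ⊗ c ⊗ l, h(l), c ⊗ c)
Units out:  drop e
Sort arguments:  d(b ⊗ c ⊗ l, h(l), c ⊗ c)

Answer: d(b ⊗ c ⊗ l, h(l), c ⊗ c)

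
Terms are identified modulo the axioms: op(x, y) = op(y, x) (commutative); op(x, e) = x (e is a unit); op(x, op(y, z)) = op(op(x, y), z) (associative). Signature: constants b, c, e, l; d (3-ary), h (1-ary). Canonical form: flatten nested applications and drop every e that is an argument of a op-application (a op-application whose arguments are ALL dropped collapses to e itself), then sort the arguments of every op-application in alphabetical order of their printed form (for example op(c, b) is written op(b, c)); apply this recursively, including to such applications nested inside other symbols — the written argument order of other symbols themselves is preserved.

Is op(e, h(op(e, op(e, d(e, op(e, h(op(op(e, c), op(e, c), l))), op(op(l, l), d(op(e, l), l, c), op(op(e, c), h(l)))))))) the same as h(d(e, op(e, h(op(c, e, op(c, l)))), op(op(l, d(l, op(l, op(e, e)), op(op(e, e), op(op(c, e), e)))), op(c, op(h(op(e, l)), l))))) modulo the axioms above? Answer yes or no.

Answer: yes — both canonical forms are h(d(e, h(op(c, c, l)), op(c, d(l, l, c), h(l), l, l)))

Derivation:
Left:  op(e, h(op(e, op(e, d(e, op(e, h(op(op(e, c), op(e, c), l))), op(op(l, l), d(op(e, l), l, c), op(op(e, c), h(l))))))))
  Inside:  h(op(e, op(e, d(e, op(e, h(op(op(e, c), op(e, c), l))), op(op(l, l), d(op(e, l), l, c), op(op(e, c), h(l)))))))  →  h(d(e, h(op(c, c, l)), op(c, d(l, l, c), h(l), l, l)))
  Unit:  drop e
  Sort:  h(d(e, h(op(c, c, l)), op(c, d(l, l, c), h(l), l, l)))
Right:  h(d(e, op(e, h(op(c, e, op(c, l)))), op(op(l, d(l, op(l, op(e, e)), op(op(e, e), op(op(c, e), e)))), op(c, op(h(op(e, l)), l)))))
  Focus inside:  op(op(l, d(l, op(l, op(e, e)), op(op(e, e), op(op(c, e), e)))), op(c, op(h(op(e, l)), l)))
  Flatten:  op(l, d(l, op(l, op(e, e)), op(op(e, e), op(op(c, e), e))), c, h(op(e, l)), l)
  Canonicalize subterm:  d(l, op(l, op(e, e)), op(op(e, e), op(op(c, e), e)))  →  d(l, l, c)
  Canonicalize subterm:  h(op(e, l))  →  h(l)
  Sort arguments:  op(c, d(l, l, c), h(l), l, l)
  Rebuild:  h(d(e, h(op(c, c, l)), op(c, d(l, l, c), h(l), l, l)))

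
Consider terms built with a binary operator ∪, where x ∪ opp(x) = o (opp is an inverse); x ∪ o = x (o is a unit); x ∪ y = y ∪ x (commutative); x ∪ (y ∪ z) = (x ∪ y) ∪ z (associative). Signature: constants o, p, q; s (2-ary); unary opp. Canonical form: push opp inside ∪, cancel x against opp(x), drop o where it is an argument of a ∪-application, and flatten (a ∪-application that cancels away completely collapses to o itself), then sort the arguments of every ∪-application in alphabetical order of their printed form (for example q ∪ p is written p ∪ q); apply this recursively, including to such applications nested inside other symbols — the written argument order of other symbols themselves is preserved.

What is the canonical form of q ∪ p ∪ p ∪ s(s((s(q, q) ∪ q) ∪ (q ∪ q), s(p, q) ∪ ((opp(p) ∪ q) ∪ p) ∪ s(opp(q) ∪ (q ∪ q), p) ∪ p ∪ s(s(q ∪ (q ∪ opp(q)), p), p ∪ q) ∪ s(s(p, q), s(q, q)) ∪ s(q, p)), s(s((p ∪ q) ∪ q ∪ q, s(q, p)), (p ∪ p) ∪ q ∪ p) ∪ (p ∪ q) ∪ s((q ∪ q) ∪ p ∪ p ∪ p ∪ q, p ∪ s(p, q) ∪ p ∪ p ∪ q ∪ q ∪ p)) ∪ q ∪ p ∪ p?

Answer: p ∪ p ∪ p ∪ p ∪ q ∪ q ∪ s(s(q ∪ q ∪ q ∪ s(q, q), p ∪ q ∪ s(p, q) ∪ s(q, p) ∪ s(q, p) ∪ s(s(p, q), s(q, q)) ∪ s(s(q, p), p ∪ q)), p ∪ q ∪ s(p ∪ p ∪ p ∪ q ∪ q ∪ q, p ∪ p ∪ p ∪ p ∪ q ∪ q ∪ s(p, q)) ∪ s(s(p ∪ q ∪ q ∪ q, s(q, p)), p ∪ p ∪ p ∪ q))

Derivation:
Collect terms:  q ∪ q ∪ p ∪ p ∪ p ∪ p ∪ s(s(q ∪ q ∪ q ∪ s(q, q), p ∪ q ∪ s(p, q) ∪ s(q, p) ∪ s(q, p) ∪ s(s(p, q), s(q, q)) ∪ s(s(q, p), p ∪ q)), p ∪ q ∪ s(p ∪ p ∪ p ∪ q ∪ q ∪ q, p ∪ p ∪ p ∪ p ∪ q ∪ q ∪ s(p, q)) ∪ s(s(p ∪ q ∪ q ∪ q, s(q, p)), p ∪ p ∪ p ∪ q))
Order the arguments:  p ∪ p ∪ p ∪ p ∪ q ∪ q ∪ s(s(q ∪ q ∪ q ∪ s(q, q), p ∪ q ∪ s(p, q) ∪ s(q, p) ∪ s(q, p) ∪ s(s(p, q), s(q, q)) ∪ s(s(q, p), p ∪ q)), p ∪ q ∪ s(p ∪ p ∪ p ∪ q ∪ q ∪ q, p ∪ p ∪ p ∪ p ∪ q ∪ q ∪ s(p, q)) ∪ s(s(p ∪ q ∪ q ∪ q, s(q, p)), p ∪ p ∪ p ∪ q))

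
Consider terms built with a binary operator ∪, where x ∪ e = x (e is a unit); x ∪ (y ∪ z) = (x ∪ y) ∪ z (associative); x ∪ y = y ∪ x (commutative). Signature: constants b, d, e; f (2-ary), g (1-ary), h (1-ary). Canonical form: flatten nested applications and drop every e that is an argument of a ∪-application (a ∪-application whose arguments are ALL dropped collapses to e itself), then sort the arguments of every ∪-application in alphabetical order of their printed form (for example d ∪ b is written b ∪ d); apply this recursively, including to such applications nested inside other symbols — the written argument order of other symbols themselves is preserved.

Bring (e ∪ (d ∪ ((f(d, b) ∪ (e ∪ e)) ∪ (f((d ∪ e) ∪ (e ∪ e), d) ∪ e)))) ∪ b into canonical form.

Answer: b ∪ d ∪ f(d, b) ∪ f(d, d)

Derivation:
Un-nest:  e ∪ d ∪ f(d, b) ∪ e ∪ e ∪ f((d ∪ e) ∪ (e ∪ e), d) ∪ e ∪ b
Canonicalize subterm:  f((d ∪ e) ∪ (e ∪ e), d)  →  f(d, d)
Unit:  drop e (×4)
Order the arguments:  b ∪ d ∪ f(d, b) ∪ f(d, d)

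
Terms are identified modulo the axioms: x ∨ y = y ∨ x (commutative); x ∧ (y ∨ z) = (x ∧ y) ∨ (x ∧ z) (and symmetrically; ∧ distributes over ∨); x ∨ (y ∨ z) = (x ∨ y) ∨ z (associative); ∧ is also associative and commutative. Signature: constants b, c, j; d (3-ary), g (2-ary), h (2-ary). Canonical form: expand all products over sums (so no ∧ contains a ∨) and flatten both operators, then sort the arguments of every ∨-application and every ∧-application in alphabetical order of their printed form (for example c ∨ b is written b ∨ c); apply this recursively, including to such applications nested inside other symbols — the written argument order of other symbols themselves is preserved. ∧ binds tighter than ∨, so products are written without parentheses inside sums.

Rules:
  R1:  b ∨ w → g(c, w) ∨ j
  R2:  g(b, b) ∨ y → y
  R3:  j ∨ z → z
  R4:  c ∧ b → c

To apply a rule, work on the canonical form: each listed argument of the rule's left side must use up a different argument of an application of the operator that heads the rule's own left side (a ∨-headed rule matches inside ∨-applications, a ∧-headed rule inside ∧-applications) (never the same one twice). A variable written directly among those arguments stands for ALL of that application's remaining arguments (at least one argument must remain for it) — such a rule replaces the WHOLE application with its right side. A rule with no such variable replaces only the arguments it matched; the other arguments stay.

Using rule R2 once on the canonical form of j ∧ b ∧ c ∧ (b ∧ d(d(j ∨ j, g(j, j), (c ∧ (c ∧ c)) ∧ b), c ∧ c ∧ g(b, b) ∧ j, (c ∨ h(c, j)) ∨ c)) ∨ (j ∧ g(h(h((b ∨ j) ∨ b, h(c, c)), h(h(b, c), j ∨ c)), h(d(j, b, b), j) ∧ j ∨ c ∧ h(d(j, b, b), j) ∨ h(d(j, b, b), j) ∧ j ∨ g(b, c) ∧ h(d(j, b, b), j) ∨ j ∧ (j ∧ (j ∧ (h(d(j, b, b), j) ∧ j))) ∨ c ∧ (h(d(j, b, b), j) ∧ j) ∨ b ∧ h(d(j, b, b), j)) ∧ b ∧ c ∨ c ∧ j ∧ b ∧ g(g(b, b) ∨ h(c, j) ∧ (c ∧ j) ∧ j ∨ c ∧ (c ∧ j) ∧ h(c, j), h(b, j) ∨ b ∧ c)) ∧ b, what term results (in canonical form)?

Answer: b ∧ b ∧ c ∧ d(d(j ∨ j, g(j, j), b ∧ c ∧ c ∧ c), c ∧ c ∧ g(b, b) ∧ j, c ∨ c ∨ h(c, j)) ∧ j ∨ b ∧ b ∧ c ∧ g(c ∧ c ∧ h(c, j) ∧ j ∨ c ∧ h(c, j) ∧ j ∧ j, b ∧ c ∨ h(b, j)) ∧ j ∨ b ∧ b ∧ c ∧ g(h(h(b ∨ b ∨ j, h(c, c)), h(h(b, c), c ∨ j)), b ∧ h(d(j, b, b), j) ∨ c ∧ h(d(j, b, b), j) ∨ c ∧ h(d(j, b, b), j) ∧ j ∨ g(b, c) ∧ h(d(j, b, b), j) ∨ h(d(j, b, b), j) ∧ j ∨ h(d(j, b, b), j) ∧ j ∨ h(d(j, b, b), j) ∧ j ∧ j ∧ j ∧ j) ∧ j

Derivation:
Canonical form:  b ∧ b ∧ c ∧ d(d(j ∨ j, g(j, j), b ∧ c ∧ c ∧ c), c ∧ c ∧ g(b, b) ∧ j, c ∨ c ∨ h(c, j)) ∧ j ∨ b ∧ b ∧ c ∧ g(c ∧ c ∧ h(c, j) ∧ j ∨ c ∧ h(c, j) ∧ j ∧ j ∨ g(b, b), b ∧ c ∨ h(b, j)) ∧ j ∨ b ∧ b ∧ c ∧ g(h(h(b ∨ b ∨ j, h(c, c)), h(h(b, c), c ∨ j)), b ∧ h(d(j, b, b), j) ∨ c ∧ h(d(j, b, b), j) ∨ c ∧ h(d(j, b, b), j) ∧ j ∨ g(b, c) ∧ h(d(j, b, b), j) ∨ h(d(j, b, b), j) ∧ j ∨ h(d(j, b, b), j) ∧ j ∨ h(d(j, b, b), j) ∧ j ∧ j ∧ j ∧ j) ∧ j
R2 matches:  uses g(b, b);  y := c ∧ c ∧ h(c, j) ∧ j ∨ c ∧ h(c, j) ∧ j ∧ j
The extension variable absorbs all remaining arguments, so the whole application is rewritten.
Giving:  b ∧ b ∧ c ∧ d(d(j ∨ j, g(j, j), b ∧ c ∧ c ∧ c), c ∧ c ∧ g(b, b) ∧ j, c ∨ c ∨ h(c, j)) ∧ j ∨ b ∧ b ∧ c ∧ g(c ∧ c ∧ h(c, j) ∧ j ∨ c ∧ h(c, j) ∧ j ∧ j, b ∧ c ∨ h(b, j)) ∧ j ∨ b ∧ b ∧ c ∧ g(h(h(b ∨ b ∨ j, h(c, c)), h(h(b, c), c ∨ j)), b ∧ h(d(j, b, b), j) ∨ c ∧ h(d(j, b, b), j) ∨ c ∧ h(d(j, b, b), j) ∧ j ∨ g(b, c) ∧ h(d(j, b, b), j) ∨ h(d(j, b, b), j) ∧ j ∨ h(d(j, b, b), j) ∧ j ∨ h(d(j, b, b), j) ∧ j ∧ j ∧ j ∧ j) ∧ j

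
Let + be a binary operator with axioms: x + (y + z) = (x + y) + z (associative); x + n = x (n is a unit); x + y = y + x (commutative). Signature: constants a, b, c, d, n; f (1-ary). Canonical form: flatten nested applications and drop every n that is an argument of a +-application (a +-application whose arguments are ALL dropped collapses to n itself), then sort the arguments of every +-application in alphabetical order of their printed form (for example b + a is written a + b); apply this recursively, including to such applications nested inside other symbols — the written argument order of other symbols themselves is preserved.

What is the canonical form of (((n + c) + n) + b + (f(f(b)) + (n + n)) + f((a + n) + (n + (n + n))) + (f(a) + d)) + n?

Flatten:  n + c + n + b + f(f(b)) + n + n + f((a + n) + (n + (n + n))) + f(a) + d + n
Simplify inside:  f((a + n) + (n + (n + n)))  →  f(a)
Drop the unit:  drop n (×5)
Sort:  b + c + d + f(a) + f(a) + f(f(b))

Answer: b + c + d + f(a) + f(a) + f(f(b))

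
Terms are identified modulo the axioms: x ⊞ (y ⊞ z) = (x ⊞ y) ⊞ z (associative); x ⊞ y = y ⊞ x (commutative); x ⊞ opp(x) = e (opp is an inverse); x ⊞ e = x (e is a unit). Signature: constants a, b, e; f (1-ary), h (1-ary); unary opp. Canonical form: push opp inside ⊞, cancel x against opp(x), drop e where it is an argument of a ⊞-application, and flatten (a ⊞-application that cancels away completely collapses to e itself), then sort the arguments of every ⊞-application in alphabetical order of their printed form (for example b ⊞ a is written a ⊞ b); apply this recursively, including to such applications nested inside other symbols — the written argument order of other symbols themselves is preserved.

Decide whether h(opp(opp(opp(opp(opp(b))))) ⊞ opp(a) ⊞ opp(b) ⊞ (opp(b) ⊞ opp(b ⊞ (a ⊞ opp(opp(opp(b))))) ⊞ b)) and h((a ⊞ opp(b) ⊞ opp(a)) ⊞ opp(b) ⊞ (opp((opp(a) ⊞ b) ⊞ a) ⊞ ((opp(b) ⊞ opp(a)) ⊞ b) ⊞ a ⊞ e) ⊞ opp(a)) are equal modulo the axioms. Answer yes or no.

Left:  h(opp(opp(opp(opp(opp(b))))) ⊞ opp(a) ⊞ opp(b) ⊞ (opp(b) ⊞ opp(b ⊞ (a ⊞ opp(opp(opp(b))))) ⊞ b))
  Work inside:  opp(opp(opp(opp(opp(b))))) ⊞ opp(a) ⊞ opp(b) ⊞ (opp(b) ⊞ opp(b ⊞ (a ⊞ opp(opp(opp(b))))) ⊞ b)
  Push opp inside:  distribute opp over ⊞ and collapse double opp
  Collect terms:  opp(b) ⊞ opp(b) ⊞ opp(a) ⊞ opp(a)
  Sort arguments:  opp(a) ⊞ opp(a) ⊞ opp(b) ⊞ opp(b)
  Rebuild:  h(opp(a) ⊞ opp(a) ⊞ opp(b) ⊞ opp(b))
Right:  h((a ⊞ opp(b) ⊞ opp(a)) ⊞ opp(b) ⊞ (opp((opp(a) ⊞ b) ⊞ a) ⊞ ((opp(b) ⊞ opp(a)) ⊞ b) ⊞ a ⊞ e) ⊞ opp(a))
  Focus inside:  (a ⊞ opp(b) ⊞ opp(a)) ⊞ opp(b) ⊞ (opp((opp(a) ⊞ b) ⊞ a) ⊞ ((opp(b) ⊞ opp(a)) ⊞ b) ⊞ a ⊞ e) ⊞ opp(a)
  Push opp inside:  distribute opp over ⊞ and collapse double opp
  Collect terms:  opp(a) ⊞ opp(b) ⊞ opp(b) ⊞ opp(b)
  Rebuild:  h(opp(a) ⊞ opp(b) ⊞ opp(b) ⊞ opp(b))

Answer: no — h(opp(a) ⊞ opp(a) ⊞ opp(b) ⊞ opp(b)) vs h(opp(a) ⊞ opp(b) ⊞ opp(b) ⊞ opp(b))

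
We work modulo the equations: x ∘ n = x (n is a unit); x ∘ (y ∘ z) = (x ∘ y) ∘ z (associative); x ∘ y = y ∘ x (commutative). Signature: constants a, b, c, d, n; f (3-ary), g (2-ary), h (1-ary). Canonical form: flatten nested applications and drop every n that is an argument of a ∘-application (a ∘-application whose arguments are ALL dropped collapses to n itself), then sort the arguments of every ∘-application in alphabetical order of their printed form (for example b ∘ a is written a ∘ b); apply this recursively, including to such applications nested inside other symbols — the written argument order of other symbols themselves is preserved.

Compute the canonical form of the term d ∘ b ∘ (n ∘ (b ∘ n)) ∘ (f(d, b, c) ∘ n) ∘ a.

Answer: a ∘ b ∘ b ∘ d ∘ f(d, b, c)

Derivation:
Un-nest:  d ∘ b ∘ n ∘ b ∘ n ∘ f(d, b, c) ∘ n ∘ a
Units out:  drop n (×3)
Sort arguments:  a ∘ b ∘ b ∘ d ∘ f(d, b, c)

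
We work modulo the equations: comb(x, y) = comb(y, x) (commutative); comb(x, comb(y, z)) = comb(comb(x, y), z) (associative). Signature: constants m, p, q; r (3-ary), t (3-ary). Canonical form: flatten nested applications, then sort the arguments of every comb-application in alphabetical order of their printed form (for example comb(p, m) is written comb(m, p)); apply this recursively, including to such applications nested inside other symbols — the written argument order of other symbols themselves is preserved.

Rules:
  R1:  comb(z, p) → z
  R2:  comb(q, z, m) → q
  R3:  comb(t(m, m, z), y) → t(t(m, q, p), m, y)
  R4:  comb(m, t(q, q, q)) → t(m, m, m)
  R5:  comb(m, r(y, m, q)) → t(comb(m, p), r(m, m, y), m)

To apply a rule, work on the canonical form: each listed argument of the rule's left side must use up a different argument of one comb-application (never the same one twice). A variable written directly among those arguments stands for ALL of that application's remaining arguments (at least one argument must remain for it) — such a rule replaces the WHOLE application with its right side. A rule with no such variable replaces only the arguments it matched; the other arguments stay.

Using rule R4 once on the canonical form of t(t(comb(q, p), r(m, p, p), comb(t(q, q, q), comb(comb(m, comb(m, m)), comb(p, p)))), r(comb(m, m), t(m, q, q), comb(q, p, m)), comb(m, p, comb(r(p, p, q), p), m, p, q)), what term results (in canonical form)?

Canonical form:  t(t(comb(p, q), r(m, p, p), comb(m, m, m, p, p, t(q, q, q))), r(comb(m, m), t(m, q, q), comb(m, p, q)), comb(m, m, p, p, p, q, r(p, p, q)))
Match R4:  consume m, t(q, q, q)
New term:  t(t(comb(p, q), r(m, p, p), comb(m, m, p, p, t(m, m, m))), r(comb(m, m), t(m, q, q), comb(m, p, q)), comb(m, m, p, p, p, q, r(p, p, q)))

Answer: t(t(comb(p, q), r(m, p, p), comb(m, m, p, p, t(m, m, m))), r(comb(m, m), t(m, q, q), comb(m, p, q)), comb(m, m, p, p, p, q, r(p, p, q)))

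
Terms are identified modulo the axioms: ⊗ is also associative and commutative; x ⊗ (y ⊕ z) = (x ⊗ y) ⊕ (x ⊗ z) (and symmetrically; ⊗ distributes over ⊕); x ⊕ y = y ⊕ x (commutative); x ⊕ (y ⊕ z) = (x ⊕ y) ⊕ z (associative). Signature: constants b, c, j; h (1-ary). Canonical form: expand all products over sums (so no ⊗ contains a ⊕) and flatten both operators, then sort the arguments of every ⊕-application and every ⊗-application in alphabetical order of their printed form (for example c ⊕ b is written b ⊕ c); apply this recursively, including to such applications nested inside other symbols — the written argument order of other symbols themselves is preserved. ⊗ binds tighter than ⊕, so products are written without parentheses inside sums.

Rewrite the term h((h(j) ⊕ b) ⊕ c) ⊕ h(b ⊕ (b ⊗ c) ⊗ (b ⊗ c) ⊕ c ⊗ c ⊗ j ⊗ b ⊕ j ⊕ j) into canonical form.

Flatten:  h(b ⊕ c ⊕ h(j)) ⊕ h(b ⊕ b ⊗ b ⊗ c ⊗ c ⊕ b ⊗ c ⊗ c ⊗ j ⊕ j ⊕ j)
Order the arguments:  h(b ⊕ b ⊗ b ⊗ c ⊗ c ⊕ b ⊗ c ⊗ c ⊗ j ⊕ j ⊕ j) ⊕ h(b ⊕ c ⊕ h(j))

Answer: h(b ⊕ b ⊗ b ⊗ c ⊗ c ⊕ b ⊗ c ⊗ c ⊗ j ⊕ j ⊕ j) ⊕ h(b ⊕ c ⊕ h(j))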